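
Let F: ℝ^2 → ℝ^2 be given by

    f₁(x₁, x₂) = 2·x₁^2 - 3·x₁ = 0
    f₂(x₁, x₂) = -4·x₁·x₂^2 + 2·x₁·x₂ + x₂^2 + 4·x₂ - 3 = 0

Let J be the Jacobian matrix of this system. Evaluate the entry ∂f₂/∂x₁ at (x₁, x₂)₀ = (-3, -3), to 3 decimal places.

-42.000

∂f₂/∂x₁ = -4·x₂^2 + 2·x₂.
At (-3, -3) this is -42.000.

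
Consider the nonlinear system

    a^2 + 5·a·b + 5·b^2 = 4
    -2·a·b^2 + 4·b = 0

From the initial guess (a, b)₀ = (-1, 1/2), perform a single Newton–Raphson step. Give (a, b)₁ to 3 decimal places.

(7.500, 0.792)

At (-1, 1/2): F = (-4.250, 2.500).
Jacobian J = [[2·a + 5·b, 5·a + 10·b], [-2·b^2, -4·a·b + 4]].
At the point, J = [[0.500, 0.000], [-0.500, 6.000]] (det J = 3.000).
Solving J·Δ = −F gives Δ = (8.500, 0.292).
Then the next iterate is (a, b)₁ = (7.500, 0.792).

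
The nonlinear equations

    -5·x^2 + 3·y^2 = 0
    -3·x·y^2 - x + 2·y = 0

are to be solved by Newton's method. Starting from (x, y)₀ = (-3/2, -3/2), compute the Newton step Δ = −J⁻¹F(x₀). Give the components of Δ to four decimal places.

(0.5341, 0.3901)

At (-3/2, -3/2): F = (-4.5000, 8.6250).
Jacobian J = [[-10·x, 6·y], [-3·y^2 - 1, -6·x·y + 2]].
At the point, J = [[15.0000, -9.0000], [-7.7500, -11.5000]] (det J = -242.2500).
Solving J·Δ = −F gives Δ = (0.5341, 0.3901).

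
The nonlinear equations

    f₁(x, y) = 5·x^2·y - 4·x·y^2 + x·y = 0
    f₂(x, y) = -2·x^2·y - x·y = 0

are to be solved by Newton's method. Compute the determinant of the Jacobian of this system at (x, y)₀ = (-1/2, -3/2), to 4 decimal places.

J = [[10·x·y - 4·y^2 + y, 5·x^2 - 8·x·y + x], [-4·x·y - y, -2·x^2 - x]].
At the point, J = [[-3.0000, -5.2500], [-1.5000, 0.0000]].
det J = -7.8750.

-7.8750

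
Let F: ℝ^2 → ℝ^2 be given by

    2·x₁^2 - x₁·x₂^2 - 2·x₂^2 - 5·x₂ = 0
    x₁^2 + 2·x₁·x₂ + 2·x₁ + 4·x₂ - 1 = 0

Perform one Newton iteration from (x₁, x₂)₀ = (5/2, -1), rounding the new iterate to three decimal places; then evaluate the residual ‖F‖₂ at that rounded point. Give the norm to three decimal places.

1.445

At (5/2, -1): F = (13.000, 1.250).
Jacobian J = [[4·x₁ - x₂^2, -2·x₁·x₂ - 4·x₂ - 5], [2·x₁ + 2·x₂ + 2, 2·x₁ + 4]].
At the point, J = [[9.000, 4.000], [5.000, 9.000]] (det J = 61.000).
Solving J·Δ = −F gives Δ = (-1.836, 0.881).
Then the next iterate is (x₁, x₂)₁ = (0.664, -0.119).
Re-evaluating at (0.664, -0.119): F = (1.43907, 0.13486), so ‖F‖₂ = 1.445.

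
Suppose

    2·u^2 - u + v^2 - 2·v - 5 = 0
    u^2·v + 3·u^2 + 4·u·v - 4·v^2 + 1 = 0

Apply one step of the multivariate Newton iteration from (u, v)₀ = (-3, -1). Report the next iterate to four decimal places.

At (-3, -1): F = (19.0000, 27.0000).
Jacobian J = [[4·u - 1, 2·v - 2], [2·u·v + 6·u + 4·v, u^2 + 4·u - 8·v]].
At the point, J = [[-13.0000, -4.0000], [-16.0000, 5.0000]] (det J = -129.0000).
Solving J·Δ = −F gives Δ = (1.5736, -0.3643).
Then the next iterate is (u, v)₁ = (-1.4264, -1.3643).

(-1.4264, -1.3643)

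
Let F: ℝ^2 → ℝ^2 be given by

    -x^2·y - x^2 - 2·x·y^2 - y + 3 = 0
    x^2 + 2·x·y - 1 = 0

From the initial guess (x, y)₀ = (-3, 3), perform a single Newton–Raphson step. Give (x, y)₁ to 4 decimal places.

(1.2222, 1.3333)

At (-3, 3): F = (18.0000, -10.0000).
Jacobian J = [[-2·x·y - 2·x - 2·y^2, -x^2 - 4·x·y - 1], [2·x + 2·y, 2·x]].
At the point, J = [[6.0000, 26.0000], [0.0000, -6.0000]] (det J = -36.0000).
Solving J·Δ = −F gives Δ = (4.2222, -1.6667).
Then the next iterate is (x, y)₁ = (1.2222, 1.3333).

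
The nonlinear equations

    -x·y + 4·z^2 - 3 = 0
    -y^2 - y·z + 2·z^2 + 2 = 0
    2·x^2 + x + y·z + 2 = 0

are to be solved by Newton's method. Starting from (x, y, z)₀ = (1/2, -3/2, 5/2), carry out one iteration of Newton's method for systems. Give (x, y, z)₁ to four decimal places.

At (1/2, -3/2, 5/2): F = (22.7500, 16.0000, -0.7500).
Jacobian J = [[-y, -x, 8·z], [0, -2·y - z, -y + 4·z], [4·x + 1, z, y]].
At the point, J = [[1.5000, -0.5000, 20.0000], [0.0000, 0.5000, 11.5000], [3.0000, 2.5000, -1.5000]] (det J = -91.5000).
Solving J·Δ = −F gives Δ = (1.4064, -2.1660, -1.2971).
Then the next iterate is (x, y, z)₁ = (1.9064, -3.6660, 1.2029).

(1.9064, -3.6660, 1.2029)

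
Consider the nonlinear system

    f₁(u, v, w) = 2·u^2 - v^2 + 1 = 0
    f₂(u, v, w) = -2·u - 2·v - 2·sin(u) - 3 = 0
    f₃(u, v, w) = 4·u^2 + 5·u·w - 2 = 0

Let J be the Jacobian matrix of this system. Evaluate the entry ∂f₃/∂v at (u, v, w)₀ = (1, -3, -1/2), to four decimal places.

∂f₃/∂v = 0.
At (1, -3, -1/2) this is 0.0000.

0.0000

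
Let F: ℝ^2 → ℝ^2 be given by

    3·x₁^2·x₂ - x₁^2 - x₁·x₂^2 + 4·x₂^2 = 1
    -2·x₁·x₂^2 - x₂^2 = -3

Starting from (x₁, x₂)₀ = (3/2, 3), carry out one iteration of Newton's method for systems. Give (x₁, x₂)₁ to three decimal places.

(8.810, -3.857)

At (3/2, 3): F = (39.500, -33.000).
Jacobian J = [[6·x₁·x₂ - 2·x₁ - x₂^2, 3·x₁^2 - 2·x₁·x₂ + 8·x₂], [-2·x₂^2, -4·x₁·x₂ - 2·x₂]].
At the point, J = [[15.000, 21.750], [-18.000, -24.000]] (det J = 31.500).
Solving J·Δ = −F gives Δ = (7.310, -6.857).
Then the next iterate is (x₁, x₂)₁ = (8.810, -3.857).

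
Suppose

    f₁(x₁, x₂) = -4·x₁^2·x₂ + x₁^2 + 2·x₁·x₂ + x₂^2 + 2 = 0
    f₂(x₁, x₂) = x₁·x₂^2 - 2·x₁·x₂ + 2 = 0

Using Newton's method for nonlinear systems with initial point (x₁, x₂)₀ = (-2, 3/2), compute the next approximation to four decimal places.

(-0.2468, 2.5926)

At (-2, 3/2): F = (-21.7500, 3.5000).
Jacobian J = [[-8·x₁·x₂ + 2·x₁ + 2·x₂, -4·x₁^2 + 2·x₁ + 2·x₂], [x₂^2 - 2·x₂, 2·x₁·x₂ - 2·x₁]].
At the point, J = [[23.0000, -17.0000], [-0.7500, -2.0000]] (det J = -58.7500).
Solving J·Δ = −F gives Δ = (1.7532, 1.0926).
Then the next iterate is (x₁, x₂)₁ = (-0.2468, 2.5926).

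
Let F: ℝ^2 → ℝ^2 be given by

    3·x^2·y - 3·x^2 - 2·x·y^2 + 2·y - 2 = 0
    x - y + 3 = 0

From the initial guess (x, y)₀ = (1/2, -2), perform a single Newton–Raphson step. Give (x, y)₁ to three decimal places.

(2.927, 5.927)

At (1/2, -2): F = (-12.250, 5.500).
Jacobian J = [[6·x·y - 6·x - 2·y^2, 3·x^2 - 4·x·y + 2], [1, -1]].
At the point, J = [[-17.000, 6.750], [1.000, -1.000]] (det J = 10.250).
Solving J·Δ = −F gives Δ = (2.427, 7.927).
Then the next iterate is (x, y)₁ = (2.927, 5.927).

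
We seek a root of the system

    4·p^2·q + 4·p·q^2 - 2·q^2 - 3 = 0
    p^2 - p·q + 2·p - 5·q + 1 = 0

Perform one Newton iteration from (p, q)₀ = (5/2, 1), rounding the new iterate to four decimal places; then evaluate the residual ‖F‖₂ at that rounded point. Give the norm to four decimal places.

At (5/2, 1): F = (30.0000, 4.7500).
Jacobian J = [[8·p·q + 4·q^2, 4·p^2 + 8·p·q - 4·q], [2·p - q + 2, -p - 5]].
At the point, J = [[24.0000, 41.0000], [6.0000, -7.5000]] (det J = -426.0000).
Solving J·Δ = −F gives Δ = (-0.9853, -0.1549).
Then the next iterate is (p, q)₁ = (1.5147, 0.8451).
Re-evaluating at (1.5147, 0.8451): F = (7.654477, 0.818143), so ‖F‖₂ = 7.6981.

7.6981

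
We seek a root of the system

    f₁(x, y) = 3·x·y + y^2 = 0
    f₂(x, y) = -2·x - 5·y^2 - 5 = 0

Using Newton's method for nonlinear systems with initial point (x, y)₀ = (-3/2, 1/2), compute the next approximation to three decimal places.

(-1.595, -0.112)

At (-3/2, 1/2): F = (-2.000, -3.250).
Jacobian J = [[3·y, 3·x + 2·y], [-2, -10·y]].
At the point, J = [[1.500, -3.500], [-2.000, -5.000]] (det J = -14.500).
Solving J·Δ = −F gives Δ = (-0.095, -0.612).
Then the next iterate is (x, y)₁ = (-1.595, -0.112).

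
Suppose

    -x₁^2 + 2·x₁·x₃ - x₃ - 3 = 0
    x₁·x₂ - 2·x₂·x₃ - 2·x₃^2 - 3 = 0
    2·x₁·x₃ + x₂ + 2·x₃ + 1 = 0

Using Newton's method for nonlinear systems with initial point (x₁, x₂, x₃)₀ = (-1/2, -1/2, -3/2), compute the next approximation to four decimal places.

At (-1/2, -1/2, -3/2): F = (-0.2500, -8.7500, -1.0000).
Jacobian J = [[-2·x₁ + 2·x₃, 0, 2·x₁ - 1], [x₂, x₁ - 2·x₃, -2·x₂ - 4·x₃], [2·x₃, 1, 2·x₁ + 2]].
At the point, J = [[-2.0000, 0.0000, -2.0000], [-0.5000, 2.5000, 7.0000], [-3.0000, 1.0000, 1.0000]] (det J = -5.0000).
Solving J·Δ = −F gives Δ = (2.7250, 12.0250, -2.8500).
Then the next iterate is (x₁, x₂, x₃)₁ = (2.2250, 11.5250, -4.3500).

(2.2250, 11.5250, -4.3500)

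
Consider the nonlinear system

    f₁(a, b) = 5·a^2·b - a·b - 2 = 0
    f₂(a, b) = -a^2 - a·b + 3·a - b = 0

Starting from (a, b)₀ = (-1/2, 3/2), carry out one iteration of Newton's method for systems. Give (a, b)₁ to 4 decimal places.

At (-1/2, 3/2): F = (0.6250, -2.5000).
Jacobian J = [[10·a·b - b, 5·a^2 - a], [-2·a - b + 3, -a - 1]].
At the point, J = [[-9.0000, 1.7500], [2.5000, -0.5000]] (det J = 0.1250).
Solving J·Δ = −F gives Δ = (-32.5000, -167.5000).
Then the next iterate is (a, b)₁ = (-33.0000, -166.0000).

(-33.0000, -166.0000)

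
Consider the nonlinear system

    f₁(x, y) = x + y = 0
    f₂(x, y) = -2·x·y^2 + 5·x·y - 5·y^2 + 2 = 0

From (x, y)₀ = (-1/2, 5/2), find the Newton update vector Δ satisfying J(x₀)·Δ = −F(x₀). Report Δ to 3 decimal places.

At (-1/2, 5/2): F = (2.000, -29.250).
Jacobian J = [[1, 1], [-2·y^2 + 5·y, -4·x·y + 5·x - 10·y]].
At the point, J = [[1.000, 1.000], [0.000, -22.500]] (det J = -22.500).
Solving J·Δ = −F gives Δ = (-0.700, -1.300).

(-0.700, -1.300)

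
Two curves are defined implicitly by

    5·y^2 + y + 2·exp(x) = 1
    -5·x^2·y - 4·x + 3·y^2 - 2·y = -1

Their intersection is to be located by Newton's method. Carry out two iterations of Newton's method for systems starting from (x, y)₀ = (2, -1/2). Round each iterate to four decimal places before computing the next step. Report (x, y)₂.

(0.0343, -0.5211)

At (2, -1/2): F = (14.528112, 4.7500).
Jacobian J = [[2·exp(x), 10·y + 1], [-10·x·y - 4, -5·x^2 + 6·y - 2]].
At the point, J = [[14.778112, -4.0000], [6.0000, -25.0000]] (det J = -345.452805).
Solving J·Δ = −F gives Δ = (-0.9964, -0.0491).
Then the next iterate is (x, y)₁ = (1.0036, -0.5491).
Round to (1.0036, -0.5491) and repeat: F = (5.414625, 1.753636), J = [[5.456171, -4.4910], [1.510768, -10.330665]].
Δ = (-0.9693, 0.0280), so (x, y)₂ = (0.0343, -0.5211).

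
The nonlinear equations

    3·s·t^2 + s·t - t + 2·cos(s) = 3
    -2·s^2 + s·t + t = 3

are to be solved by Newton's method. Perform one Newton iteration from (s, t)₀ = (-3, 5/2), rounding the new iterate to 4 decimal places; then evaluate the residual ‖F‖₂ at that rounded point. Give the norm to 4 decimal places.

20.3819

At (-3, 5/2): F = (-71.229985, -26.0000).
Jacobian J = [[3·t^2 + t - 2·sin(s), 6·s·t + s - 1], [-4·s + t, s + 1]].
At the point, J = [[21.532240, -49.0000], [14.5000, -2.0000]] (det J = 667.435520).
Solving J·Δ = −F gives Δ = (1.6954, -0.7087).
Then the next iterate is (s, t)₁ = (-1.3046, 1.7913).
Re-evaluating at (-1.3046, 1.7913): F = (-19.160531, -6.949592), so ‖F‖₂ = 20.3819.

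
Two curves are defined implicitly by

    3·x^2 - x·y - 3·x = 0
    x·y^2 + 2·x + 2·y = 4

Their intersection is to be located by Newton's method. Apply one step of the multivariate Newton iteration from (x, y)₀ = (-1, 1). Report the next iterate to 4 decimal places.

(0.6667, 10.6667)

At (-1, 1): F = (7.0000, -5.0000).
Jacobian J = [[6·x - y - 3, -x], [y^2 + 2, 2·x·y + 2]].
At the point, J = [[-10.0000, 1.0000], [3.0000, 0.0000]] (det J = -3.0000).
Solving J·Δ = −F gives Δ = (1.6667, 9.6667).
Then the next iterate is (x, y)₁ = (0.6667, 10.6667).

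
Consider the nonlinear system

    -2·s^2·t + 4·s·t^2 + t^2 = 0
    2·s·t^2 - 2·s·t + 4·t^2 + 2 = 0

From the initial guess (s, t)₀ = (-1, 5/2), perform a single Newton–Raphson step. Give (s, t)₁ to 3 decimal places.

At (-1, 5/2): F = (-23.750, 19.500).
Jacobian J = [[-4·s·t + 4·t^2, -2·s^2 + 8·s·t + 2·t], [2·t^2 - 2·t, 4·s·t - 2·s + 8·t]].
At the point, J = [[35.000, -17.000], [7.500, 12.000]] (det J = 547.500).
Solving J·Δ = −F gives Δ = (-0.085, -1.572).
Then the next iterate is (s, t)₁ = (-1.085, 0.928).

(-1.085, 0.928)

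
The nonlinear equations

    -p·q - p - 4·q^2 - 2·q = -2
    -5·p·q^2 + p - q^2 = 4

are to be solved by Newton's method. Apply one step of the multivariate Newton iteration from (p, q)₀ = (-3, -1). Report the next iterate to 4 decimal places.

At (-3, -1): F = (0.0000, 7.0000).
Jacobian J = [[-q - 1, -p - 8·q - 2], [-5·q^2 + 1, -10·p·q - 2·q]].
At the point, J = [[0.0000, 9.0000], [-4.0000, -28.0000]] (det J = 36.0000).
Solving J·Δ = −F gives Δ = (1.7500, 0.0000).
Then the next iterate is (p, q)₁ = (-1.2500, -1.0000).

(-1.2500, -1.0000)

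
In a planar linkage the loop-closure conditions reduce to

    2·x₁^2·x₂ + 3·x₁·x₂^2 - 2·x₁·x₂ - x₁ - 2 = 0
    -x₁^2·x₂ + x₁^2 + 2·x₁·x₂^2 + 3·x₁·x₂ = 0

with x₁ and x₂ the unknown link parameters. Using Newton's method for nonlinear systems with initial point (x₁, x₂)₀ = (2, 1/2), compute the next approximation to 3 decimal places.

(-0.681, 1.287)

At (2, 1/2): F = (-0.500, 6.000).
Jacobian J = [[4·x₁·x₂ + 3·x₂^2 - 2·x₂ - 1, 2·x₁^2 + 6·x₁·x₂ - 2·x₁], [-2·x₁·x₂ + 2·x₁ + 2·x₂^2 + 3·x₂, -x₁^2 + 4·x₁·x₂ + 3·x₁]].
At the point, J = [[2.750, 10.000], [4.000, 6.000]] (det J = -23.500).
Solving J·Δ = −F gives Δ = (-2.681, 0.787).
Then the next iterate is (x₁, x₂)₁ = (-0.681, 1.287).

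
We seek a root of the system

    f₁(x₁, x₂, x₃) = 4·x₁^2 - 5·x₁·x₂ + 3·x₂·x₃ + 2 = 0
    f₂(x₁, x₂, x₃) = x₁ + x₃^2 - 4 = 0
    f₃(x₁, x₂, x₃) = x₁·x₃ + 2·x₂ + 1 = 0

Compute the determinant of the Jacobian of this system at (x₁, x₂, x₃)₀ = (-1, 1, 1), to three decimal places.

82.000

J = [[8·x₁ - 5·x₂, -5·x₁ + 3·x₃, 3·x₂], [1, 0, 2·x₃], [x₃, 2, x₁]].
At the point, J = [[-13.000, 8.000, 3.000], [1.000, 0.000, 2.000], [1.000, 2.000, -1.000]].
det J = 82.000.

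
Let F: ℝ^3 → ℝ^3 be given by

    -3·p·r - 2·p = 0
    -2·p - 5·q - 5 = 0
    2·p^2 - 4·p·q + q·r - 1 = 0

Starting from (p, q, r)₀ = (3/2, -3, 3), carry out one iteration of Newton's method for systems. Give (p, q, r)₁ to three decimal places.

At (3/2, -3, 3): F = (-16.500, 7.000, 12.500).
Jacobian J = [[-3·r - 2, 0, -3·p], [-2, -5, 0], [4·p - 4·q, -4·p + r, q]].
At the point, J = [[-11.000, 0.000, -4.500], [-2.000, -5.000, 0.000], [18.000, -3.000, -3.000]] (det J = -597.000).
Solving J·Δ = −F gives Δ = (-0.727, 1.691, -1.889).
Then the next iterate is (p, q, r)₁ = (0.773, -1.309, 1.111).

(0.773, -1.309, 1.111)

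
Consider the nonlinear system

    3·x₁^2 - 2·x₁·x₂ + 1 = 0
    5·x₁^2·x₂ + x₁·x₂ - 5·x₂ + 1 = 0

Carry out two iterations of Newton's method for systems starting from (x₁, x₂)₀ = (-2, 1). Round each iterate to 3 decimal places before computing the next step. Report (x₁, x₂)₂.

At (-2, 1): F = (17.000, 14.000).
Jacobian J = [[6·x₁ - 2·x₂, -2·x₁], [10·x₁·x₂ + x₂, 5·x₁^2 + x₁ - 5]].
At the point, J = [[-14.000, 4.000], [-19.000, 13.000]] (det J = -106.000).
Solving J·Δ = −F gives Δ = (1.557, 1.198).
Then the next iterate is (x₁, x₂)₁ = (-0.443, 2.198).
Round to (-0.443, 2.198) and repeat: F = (3.53618, -8.80694), J = [[-7.054, 0.886], [-7.53914, -4.46175]].
Δ = (0.209, -2.327), so (x₁, x₂)₂ = (-0.234, -0.129).

(-0.234, -0.129)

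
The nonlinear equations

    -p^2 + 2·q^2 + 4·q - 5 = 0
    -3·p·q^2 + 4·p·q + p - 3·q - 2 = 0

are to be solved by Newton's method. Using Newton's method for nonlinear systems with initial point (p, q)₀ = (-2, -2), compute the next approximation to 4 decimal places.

(0.2361, -2.0139)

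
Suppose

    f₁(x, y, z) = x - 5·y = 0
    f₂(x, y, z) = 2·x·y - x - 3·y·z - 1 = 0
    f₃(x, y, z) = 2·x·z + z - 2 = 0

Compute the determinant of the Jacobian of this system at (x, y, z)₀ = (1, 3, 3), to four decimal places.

324.0000

J = [[1, -5, 0], [2·y - 1, 2·x - 3·z, -3·y], [2·z, 0, 2·x + 1]].
At the point, J = [[1.0000, -5.0000, 0.0000], [5.0000, -7.0000, -9.0000], [6.0000, 0.0000, 3.0000]].
det J = 324.0000.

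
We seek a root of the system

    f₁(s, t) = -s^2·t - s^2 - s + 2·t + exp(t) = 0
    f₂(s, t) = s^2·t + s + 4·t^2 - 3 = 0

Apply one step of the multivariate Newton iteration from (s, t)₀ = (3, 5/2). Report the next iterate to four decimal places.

(1.9619, 1.4348)

At (3, 5/2): F = (-17.317506, 47.5000).
Jacobian J = [[-2·s·t - 2·s - 1, -s^2 + exp(t) + 2], [2·s·t + 1, s^2 + 8·t]].
At the point, J = [[-22.0000, 5.182494], [16.0000, 29.0000]] (det J = -720.919903).
Solving J·Δ = −F gives Δ = (-1.0381, -1.0652).
Then the next iterate is (s, t)₁ = (1.9619, 1.4348).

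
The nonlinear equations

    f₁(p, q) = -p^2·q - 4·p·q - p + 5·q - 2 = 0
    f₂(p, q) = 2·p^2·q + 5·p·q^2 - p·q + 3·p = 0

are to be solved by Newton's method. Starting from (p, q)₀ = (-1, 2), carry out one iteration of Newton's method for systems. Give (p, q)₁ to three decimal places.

(-7.263, -3.789)

At (-1, 2): F = (15.000, -17.000).
Jacobian J = [[-2·p·q - 4·q - 1, -p^2 - 4·p + 5], [4·p·q + 5·q^2 - q + 3, 2·p^2 + 10·p·q - p]].
At the point, J = [[-5.000, 8.000], [13.000, -17.000]] (det J = -19.000).
Solving J·Δ = −F gives Δ = (-6.263, -5.789).
Then the next iterate is (p, q)₁ = (-7.263, -3.789).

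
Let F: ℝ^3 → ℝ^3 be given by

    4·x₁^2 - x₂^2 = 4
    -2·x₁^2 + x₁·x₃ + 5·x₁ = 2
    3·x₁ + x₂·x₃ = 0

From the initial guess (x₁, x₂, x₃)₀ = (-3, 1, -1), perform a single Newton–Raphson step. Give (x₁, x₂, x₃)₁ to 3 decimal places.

(-1.221, -4.844, -2.180)

At (-3, 1, -1): F = (31.000, -32.000, -10.000).
Jacobian J = [[8·x₁, -2·x₂, 0], [-4·x₁ + x₃ + 5, 0, x₁], [3, x₃, x₂]].
At the point, J = [[-24.000, -2.000, 0.000], [16.000, 0.000, -3.000], [3.000, -1.000, 1.000]] (det J = 122.000).
Solving J·Δ = −F gives Δ = (1.779, -5.844, -1.180).
Then the next iterate is (x₁, x₂, x₃)₁ = (-1.221, -4.844, -2.180).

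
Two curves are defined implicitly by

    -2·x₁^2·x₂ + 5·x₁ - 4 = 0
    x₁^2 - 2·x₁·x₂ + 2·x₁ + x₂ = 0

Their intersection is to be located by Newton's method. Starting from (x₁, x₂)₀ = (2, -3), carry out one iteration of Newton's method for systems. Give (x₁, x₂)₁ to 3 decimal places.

(-3.111, -17.778)

At (2, -3): F = (30.000, 17.000).
Jacobian J = [[-4·x₁·x₂ + 5, -2·x₁^2], [2·x₁ - 2·x₂ + 2, -2·x₁ + 1]].
At the point, J = [[29.000, -8.000], [12.000, -3.000]] (det J = 9.000).
Solving J·Δ = −F gives Δ = (-5.111, -14.778).
Then the next iterate is (x₁, x₂)₁ = (-3.111, -17.778).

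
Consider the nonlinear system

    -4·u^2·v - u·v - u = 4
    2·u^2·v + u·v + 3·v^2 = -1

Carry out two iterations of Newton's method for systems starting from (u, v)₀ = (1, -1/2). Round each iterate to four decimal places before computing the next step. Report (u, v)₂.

At (1, -1/2): F = (-2.5000, 0.2500).
Jacobian J = [[-8·u·v - v - 1, -4·u^2 - u], [4·u·v + v, 2·u^2 + u + 6·v]].
At the point, J = [[3.5000, -5.0000], [-2.5000, 0.0000]] (det J = -12.5000).
Solving J·Δ = −F gives Δ = (0.1000, -0.4300).
Then the next iterate is (u, v)₁ = (1.1000, -0.9300).
Round to (1.1000, -0.9300) and repeat: F = (0.4242, 0.3211), J = [[8.1140, -5.9400], [-5.0220, -2.0600]].
Δ = (0.0222, 0.1017), so (u, v)₂ = (1.1222, -0.8283).

(1.1222, -0.8283)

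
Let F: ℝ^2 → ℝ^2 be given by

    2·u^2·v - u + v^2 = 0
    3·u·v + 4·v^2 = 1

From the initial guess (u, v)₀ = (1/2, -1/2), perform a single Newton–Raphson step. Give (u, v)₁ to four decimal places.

(0.2941, -0.6765)

At (1/2, -1/2): F = (-0.5000, -0.7500).
Jacobian J = [[4·u·v - 1, 2·u^2 + 2·v], [3·v, 3·u + 8·v]].
At the point, J = [[-2.0000, -0.5000], [-1.5000, -2.5000]] (det J = 4.2500).
Solving J·Δ = −F gives Δ = (-0.2059, -0.1765).
Then the next iterate is (u, v)₁ = (0.2941, -0.6765).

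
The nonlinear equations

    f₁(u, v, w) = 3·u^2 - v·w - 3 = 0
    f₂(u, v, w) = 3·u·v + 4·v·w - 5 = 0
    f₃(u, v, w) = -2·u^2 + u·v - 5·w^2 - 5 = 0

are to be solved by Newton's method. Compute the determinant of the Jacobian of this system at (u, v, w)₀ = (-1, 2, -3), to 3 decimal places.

2088.000

J = [[6·u, -w, -v], [3·v, 3·u + 4·w, 4·v], [-4·u + v, u, -10·w]].
At the point, J = [[-6.000, 3.000, -2.000], [6.000, -15.000, 8.000], [6.000, -1.000, 30.000]].
det J = 2088.000.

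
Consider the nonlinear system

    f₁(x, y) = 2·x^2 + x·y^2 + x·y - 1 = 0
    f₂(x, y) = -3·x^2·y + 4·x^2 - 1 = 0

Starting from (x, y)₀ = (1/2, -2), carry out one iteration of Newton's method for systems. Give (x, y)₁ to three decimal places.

At (1/2, -2): F = (0.500, 1.500).
Jacobian J = [[4·x + y^2 + y, 2·x·y + x], [-6·x·y + 8·x, -3·x^2]].
At the point, J = [[4.000, -1.500], [10.000, -0.750]] (det J = 12.000).
Solving J·Δ = −F gives Δ = (-0.156, -0.083).
Then the next iterate is (x, y)₁ = (0.344, -2.083).

(0.344, -2.083)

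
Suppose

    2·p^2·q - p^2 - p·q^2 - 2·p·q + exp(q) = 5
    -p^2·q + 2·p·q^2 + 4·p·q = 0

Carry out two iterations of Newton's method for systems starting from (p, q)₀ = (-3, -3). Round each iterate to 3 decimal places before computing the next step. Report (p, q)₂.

At (-3, -3): F = (-58.95021, 9.000).
Jacobian J = [[4·p·q - 2·p - q^2 - 2·q, 2·p^2 - 2·p·q - 2·p + exp(q)], [-2·p·q + 2·q^2 + 4·q, -p^2 + 4·p·q + 4·p]].
At the point, J = [[39.000, 6.04979], [-12.000, 15.000]] (det J = 657.59744).
Solving J·Δ = −F gives Δ = (1.427, 0.542).
Then the next iterate is (p, q)₁ = (-1.573, -2.458).
Round to (-1.573, -2.458) and repeat: F = (-17.78170, 2.54025), J = [[17.48597, 0.44740], [-5.48134, 6.69941]].
Δ = (1.006, 0.444), so (p, q)₂ = (-0.567, -2.014).

(-0.567, -2.014)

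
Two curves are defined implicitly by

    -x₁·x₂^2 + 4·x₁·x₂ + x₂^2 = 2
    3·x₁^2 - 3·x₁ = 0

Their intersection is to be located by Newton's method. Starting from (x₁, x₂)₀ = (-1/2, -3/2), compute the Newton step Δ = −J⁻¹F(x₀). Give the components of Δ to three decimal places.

At (-1/2, -3/2): F = (4.375, 2.250).
Jacobian J = [[-x₂^2 + 4·x₂, -2·x₁·x₂ + 4·x₁ + 2·x₂], [6·x₁ - 3, 0]].
At the point, J = [[-8.250, -6.500], [-6.000, 0.000]] (det J = -39.000).
Solving J·Δ = −F gives Δ = (0.375, 0.197).

(0.375, 0.197)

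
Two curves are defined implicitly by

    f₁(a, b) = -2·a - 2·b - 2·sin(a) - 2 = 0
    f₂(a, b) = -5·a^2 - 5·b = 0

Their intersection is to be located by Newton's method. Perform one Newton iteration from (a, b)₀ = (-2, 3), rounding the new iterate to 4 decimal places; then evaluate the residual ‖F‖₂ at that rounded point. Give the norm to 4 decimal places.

At (-2, 3): F = (-2.181405, -35.0000).
Jacobian J = [[-2·cos(a) - 2, -2], [-10·a, -5]].
At the point, J = [[-1.167706, -2.0000], [20.0000, -5.0000]] (det J = 45.838532).
Solving J·Δ = −F gives Δ = (1.2892, -1.8434).
Then the next iterate is (a, b)₁ = (-0.7108, 1.1566).
Re-evaluating at (-0.7108, 1.1566): F = (-1.586719, -8.309183), so ‖F‖₂ = 8.4593.

8.4593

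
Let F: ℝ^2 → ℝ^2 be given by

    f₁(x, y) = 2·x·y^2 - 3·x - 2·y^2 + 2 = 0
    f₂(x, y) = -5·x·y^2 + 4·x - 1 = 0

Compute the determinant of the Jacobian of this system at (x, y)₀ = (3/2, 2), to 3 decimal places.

J = [[2·y^2 - 3, 4·x·y - 4·y], [-5·y^2 + 4, -10·x·y]].
At the point, J = [[5.000, 4.000], [-16.000, -30.000]].
det J = -86.000.

-86.000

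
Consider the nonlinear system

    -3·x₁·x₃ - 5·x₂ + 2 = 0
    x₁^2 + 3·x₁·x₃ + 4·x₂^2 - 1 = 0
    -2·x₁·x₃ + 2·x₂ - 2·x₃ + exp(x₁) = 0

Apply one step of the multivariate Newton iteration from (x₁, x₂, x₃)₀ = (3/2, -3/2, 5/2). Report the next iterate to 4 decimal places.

At (3/2, -3/2, 5/2): F = (-1.7500, 21.5000, -11.018311).
Jacobian J = [[-3·x₃, -5, -3·x₁], [2·x₁ + 3·x₃, 8·x₂, 3·x₁], [-2·x₃ + exp(x₁), 2, -2·x₁ - 2]].
At the point, J = [[-7.5000, -5.0000, -4.5000], [10.5000, -12.0000, 4.5000], [-0.518311, 2.0000, -5.0000]] (det J = -699.849214).
Solving J·Δ = −F gives Δ = (0.0324, 1.1675, -1.7400).
Then the next iterate is (x₁, x₂, x₃)₁ = (1.5324, -0.3325, 0.7600).

(1.5324, -0.3325, 0.7600)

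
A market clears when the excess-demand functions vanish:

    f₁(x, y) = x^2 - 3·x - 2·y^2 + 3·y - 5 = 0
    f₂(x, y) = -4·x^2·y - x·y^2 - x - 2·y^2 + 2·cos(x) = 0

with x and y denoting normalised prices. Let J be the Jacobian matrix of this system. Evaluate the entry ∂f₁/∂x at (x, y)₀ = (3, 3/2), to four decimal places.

3.0000

∂f₁/∂x = 2·x - 3.
At (3, 3/2) this is 3.0000.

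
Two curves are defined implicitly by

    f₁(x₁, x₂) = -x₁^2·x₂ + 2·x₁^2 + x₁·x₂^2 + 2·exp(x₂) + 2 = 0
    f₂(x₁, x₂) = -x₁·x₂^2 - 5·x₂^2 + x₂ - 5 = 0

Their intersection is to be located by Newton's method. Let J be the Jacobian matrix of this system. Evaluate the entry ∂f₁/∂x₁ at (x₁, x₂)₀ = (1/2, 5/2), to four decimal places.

5.7500

∂f₁/∂x₁ = -2·x₁·x₂ + 4·x₁ + x₂^2.
At (1/2, 5/2) this is 5.7500.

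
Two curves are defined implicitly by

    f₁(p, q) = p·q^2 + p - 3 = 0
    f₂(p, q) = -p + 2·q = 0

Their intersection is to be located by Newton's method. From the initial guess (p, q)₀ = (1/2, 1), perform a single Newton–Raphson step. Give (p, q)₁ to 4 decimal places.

(1.6000, 0.8000)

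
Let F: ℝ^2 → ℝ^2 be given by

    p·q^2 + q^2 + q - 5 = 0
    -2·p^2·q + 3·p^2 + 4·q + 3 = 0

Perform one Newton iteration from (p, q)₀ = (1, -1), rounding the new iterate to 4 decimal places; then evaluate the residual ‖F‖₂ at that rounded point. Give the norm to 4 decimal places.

At (1, -1): F = (-4.0000, 4.0000).
Jacobian J = [[q^2, 2·p·q + 2·q + 1], [-4·p·q + 6·p, -2·p^2 + 4]].
At the point, J = [[1.0000, -3.0000], [10.0000, 2.0000]] (det J = 32.0000).
Solving J·Δ = −F gives Δ = (-0.1250, -1.3750).
Then the next iterate is (p, q)₁ = (0.8750, -2.3750).
Re-evaluating at (0.8750, -2.3750): F = (3.201172, -0.566406), so ‖F‖₂ = 3.2509.

3.2509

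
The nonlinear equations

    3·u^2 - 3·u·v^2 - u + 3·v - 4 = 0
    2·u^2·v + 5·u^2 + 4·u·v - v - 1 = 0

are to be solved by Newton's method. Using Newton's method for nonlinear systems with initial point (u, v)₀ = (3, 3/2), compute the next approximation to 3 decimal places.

At (3, 3/2): F = (4.250, 87.500).
Jacobian J = [[6·u - 3·v^2 - 1, -6·u·v + 3], [4·u·v + 10·u + 4·v, 2·u^2 + 4·u - 1]].
At the point, J = [[10.250, -24.000], [54.000, 29.000]] (det J = 1593.250).
Solving J·Δ = −F gives Δ = (-1.395, -0.419).
Then the next iterate is (u, v)₁ = (1.605, 1.081).

(1.605, 1.081)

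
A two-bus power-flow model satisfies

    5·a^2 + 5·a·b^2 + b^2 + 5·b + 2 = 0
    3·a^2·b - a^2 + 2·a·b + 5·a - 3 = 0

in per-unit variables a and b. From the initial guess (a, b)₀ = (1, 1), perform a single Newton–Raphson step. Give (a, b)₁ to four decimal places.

(0.8929, 0.0357)

At (1, 1): F = (18.0000, 6.0000).
Jacobian J = [[10·a + 5·b^2, 10·a·b + 2·b + 5], [6·a·b - 2·a + 2·b + 5, 3·a^2 + 2·a]].
At the point, J = [[15.0000, 17.0000], [11.0000, 5.0000]] (det J = -112.0000).
Solving J·Δ = −F gives Δ = (-0.1071, -0.9643).
Then the next iterate is (a, b)₁ = (0.8929, 0.0357).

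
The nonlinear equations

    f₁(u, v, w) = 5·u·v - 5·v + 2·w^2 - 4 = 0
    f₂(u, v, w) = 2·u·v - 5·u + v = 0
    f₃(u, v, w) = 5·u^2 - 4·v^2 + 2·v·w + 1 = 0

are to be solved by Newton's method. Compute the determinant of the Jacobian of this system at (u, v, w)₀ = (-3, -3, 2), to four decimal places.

-2794.0000

J = [[5·v, 5·u - 5, 4·w], [2·v - 5, 2·u + 1, 0], [10·u, -8·v + 2·w, 2·v]].
At the point, J = [[-15.0000, -20.0000, 8.0000], [-11.0000, -5.0000, 0.0000], [-30.0000, 28.0000, -6.0000]].
det J = -2794.0000.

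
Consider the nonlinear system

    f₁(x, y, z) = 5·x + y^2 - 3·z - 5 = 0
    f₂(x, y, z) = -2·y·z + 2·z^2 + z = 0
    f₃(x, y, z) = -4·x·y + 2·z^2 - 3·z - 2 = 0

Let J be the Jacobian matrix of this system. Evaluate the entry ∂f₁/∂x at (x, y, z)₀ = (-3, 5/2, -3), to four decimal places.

5.0000

∂f₁/∂x = 5.
At (-3, 5/2, -3) this is 5.0000.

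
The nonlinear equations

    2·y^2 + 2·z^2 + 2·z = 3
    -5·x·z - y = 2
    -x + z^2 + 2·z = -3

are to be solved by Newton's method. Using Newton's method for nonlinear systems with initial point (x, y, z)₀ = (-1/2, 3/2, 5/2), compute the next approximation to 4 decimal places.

At (-1/2, 3/2, 5/2): F = (19.0000, 2.7500, 14.7500).
Jacobian J = [[0, 4·y, 4·z + 2], [-5·z, -1, -5·x], [-1, 0, 2·z + 2]].
At the point, J = [[0.0000, 6.0000, 12.0000], [-12.5000, -1.0000, 2.5000], [-1.0000, 0.0000, 7.0000]] (det J = 498.0000).
Solving J·Δ = −F gives Δ = (-0.3007, 1.1335, -2.1501).
Then the next iterate is (x, y, z)₁ = (-0.8007, 2.6335, 0.3499).

(-0.8007, 2.6335, 0.3499)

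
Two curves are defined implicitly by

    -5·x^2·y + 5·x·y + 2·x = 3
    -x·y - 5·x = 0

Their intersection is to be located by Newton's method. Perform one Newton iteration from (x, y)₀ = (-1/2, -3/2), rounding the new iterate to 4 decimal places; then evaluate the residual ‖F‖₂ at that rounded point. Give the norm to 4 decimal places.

1.6274

At (-1/2, -3/2): F = (1.6250, 1.7500).
Jacobian J = [[-10·x·y + 5·y + 2, -5·x^2 + 5·x], [-y - 5, -x]].
At the point, J = [[-13.0000, -3.7500], [-3.5000, 0.5000]] (det J = -19.6250).
Solving J·Δ = −F gives Δ = (0.3758, -0.8694).
Then the next iterate is (x, y)₁ = (-0.1242, -2.3694).
Re-evaluating at (-0.1242, -2.3694): F = (-1.594255, 0.326721), so ‖F‖₂ = 1.6274.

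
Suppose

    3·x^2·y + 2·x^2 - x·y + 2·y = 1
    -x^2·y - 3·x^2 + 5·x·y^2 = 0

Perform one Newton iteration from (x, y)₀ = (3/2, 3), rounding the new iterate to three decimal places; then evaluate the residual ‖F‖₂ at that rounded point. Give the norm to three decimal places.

17.717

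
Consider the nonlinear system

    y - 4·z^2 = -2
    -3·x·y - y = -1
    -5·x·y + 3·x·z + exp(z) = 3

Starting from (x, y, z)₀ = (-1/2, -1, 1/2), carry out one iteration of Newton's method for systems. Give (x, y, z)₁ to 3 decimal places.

(-1.318, 2.910, 1.478)

At (-1/2, -1, 1/2): F = (0.000, 0.500, -4.60128).
Jacobian J = [[0, 1, -8·z], [-3·y, -3·x - 1, 0], [-5·y + 3·z, -5·x, 3·x + exp(z)]].
At the point, J = [[0.000, 1.000, -4.000], [3.000, 0.500, 0.000], [6.500, 2.500, 0.14872]] (det J = -17.44616).
Solving J·Δ = −F gives Δ = (-0.818, 3.910, 0.978).
Then the next iterate is (x, y, z)₁ = (-1.318, 2.910, 1.478).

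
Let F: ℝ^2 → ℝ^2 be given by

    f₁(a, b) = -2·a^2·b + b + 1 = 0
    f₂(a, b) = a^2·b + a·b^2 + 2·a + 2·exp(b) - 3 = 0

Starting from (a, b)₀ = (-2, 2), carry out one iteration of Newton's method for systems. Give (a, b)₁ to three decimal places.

(-1.459, 1.379)

At (-2, 2): F = (-13.000, 7.77811).
Jacobian J = [[-4·a·b, -2·a^2 + 1], [2·a·b + b^2 + 2, a^2 + 2·a·b + 2·exp(b)]].
At the point, J = [[16.000, -7.000], [-2.000, 10.77811]] (det J = 158.44980).
Solving J·Δ = −F gives Δ = (0.541, -0.621).
Then the next iterate is (a, b)₁ = (-1.459, 1.379).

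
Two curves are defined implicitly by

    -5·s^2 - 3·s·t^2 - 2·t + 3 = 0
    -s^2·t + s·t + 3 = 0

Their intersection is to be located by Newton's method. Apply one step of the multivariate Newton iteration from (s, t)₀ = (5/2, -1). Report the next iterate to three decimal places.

(1.768, 0.019)

At (5/2, -1): F = (-33.750, 6.750).
Jacobian J = [[-10·s - 3·t^2, -6·s·t - 2], [-2·s·t + t, -s^2 + s]].
At the point, J = [[-28.000, 13.000], [4.000, -3.750]] (det J = 53.000).
Solving J·Δ = −F gives Δ = (-0.732, 1.019).
Then the next iterate is (s, t)₁ = (1.768, 0.019).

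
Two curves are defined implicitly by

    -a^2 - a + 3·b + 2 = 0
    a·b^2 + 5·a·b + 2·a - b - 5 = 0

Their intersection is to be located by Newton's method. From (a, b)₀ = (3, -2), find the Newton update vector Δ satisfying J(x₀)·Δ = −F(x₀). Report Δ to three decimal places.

(6.500, 20.500)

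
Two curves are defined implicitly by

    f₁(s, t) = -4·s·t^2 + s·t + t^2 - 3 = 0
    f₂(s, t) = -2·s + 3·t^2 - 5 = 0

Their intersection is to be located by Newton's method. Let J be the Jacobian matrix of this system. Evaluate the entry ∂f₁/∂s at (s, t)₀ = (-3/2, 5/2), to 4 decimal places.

-22.5000

∂f₁/∂s = -4·t^2 + t.
At (-3/2, 5/2) this is -22.5000.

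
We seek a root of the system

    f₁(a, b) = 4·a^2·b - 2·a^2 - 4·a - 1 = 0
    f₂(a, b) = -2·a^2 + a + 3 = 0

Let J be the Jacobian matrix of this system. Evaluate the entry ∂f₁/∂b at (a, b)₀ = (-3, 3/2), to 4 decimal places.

∂f₁/∂b = 4·a^2.
At (-3, 3/2) this is 36.0000.

36.0000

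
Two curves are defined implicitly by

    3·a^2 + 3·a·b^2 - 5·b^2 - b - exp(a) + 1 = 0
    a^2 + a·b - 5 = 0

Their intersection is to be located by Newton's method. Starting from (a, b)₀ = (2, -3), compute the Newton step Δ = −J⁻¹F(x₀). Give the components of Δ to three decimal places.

(0.196, 3.402)

At (2, -3): F = (17.61094, -7.000).
Jacobian J = [[6·a + 3·b^2 - exp(a), 6·a·b - 10·b - 1], [2·a + b, a]].
At the point, J = [[31.61094, -7.000], [1.000, 2.000]] (det J = 70.22189).
Solving J·Δ = −F gives Δ = (0.196, 3.402).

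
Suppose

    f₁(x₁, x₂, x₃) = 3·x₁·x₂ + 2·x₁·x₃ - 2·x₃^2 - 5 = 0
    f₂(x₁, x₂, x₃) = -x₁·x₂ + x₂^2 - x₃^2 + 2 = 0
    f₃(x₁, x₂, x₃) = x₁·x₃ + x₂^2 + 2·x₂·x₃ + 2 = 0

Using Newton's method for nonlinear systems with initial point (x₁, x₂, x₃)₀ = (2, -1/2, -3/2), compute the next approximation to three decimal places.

(0.697, 0.363, -0.754)

At (2, -1/2, -3/2): F = (-18.500, 1.000, 0.750).
Jacobian J = [[3·x₂ + 2·x₃, 3·x₁, 2·x₁ - 4·x₃], [-x₂, -x₁ + 2·x₂, -2·x₃], [x₃, 2·x₂ + 2·x₃, x₁ + 2·x₂]].
At the point, J = [[-4.500, 6.000, 10.000], [0.500, -3.000, 3.000], [-1.500, -4.000, 1.000]] (det J = -135.500).
Solving J·Δ = −F gives Δ = (-1.303, 0.863, 0.746).
Then the next iterate is (x₁, x₂, x₃)₁ = (0.697, 0.363, -0.754).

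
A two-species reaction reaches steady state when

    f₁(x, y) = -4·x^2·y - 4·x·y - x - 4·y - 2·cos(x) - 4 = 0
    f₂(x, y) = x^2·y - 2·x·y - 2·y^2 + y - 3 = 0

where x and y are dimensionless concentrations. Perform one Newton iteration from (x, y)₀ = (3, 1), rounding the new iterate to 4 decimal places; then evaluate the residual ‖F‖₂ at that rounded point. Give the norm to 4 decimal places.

9.6484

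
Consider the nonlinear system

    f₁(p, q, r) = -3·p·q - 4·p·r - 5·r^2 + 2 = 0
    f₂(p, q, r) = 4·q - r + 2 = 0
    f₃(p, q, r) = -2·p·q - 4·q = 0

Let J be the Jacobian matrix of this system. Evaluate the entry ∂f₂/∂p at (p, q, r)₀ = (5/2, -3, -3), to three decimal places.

0.000

∂f₂/∂p = 0.
At (5/2, -3, -3) this is 0.000.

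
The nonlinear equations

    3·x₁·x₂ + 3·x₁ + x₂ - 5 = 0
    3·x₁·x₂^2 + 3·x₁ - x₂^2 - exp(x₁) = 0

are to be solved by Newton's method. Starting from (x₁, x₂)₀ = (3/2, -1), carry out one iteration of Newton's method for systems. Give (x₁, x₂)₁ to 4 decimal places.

(4.2123, 0.0909)

At (3/2, -1): F = (-6.0000, 3.518311).
Jacobian J = [[3·x₂ + 3, 3·x₁ + 1], [3·x₂^2 - exp(x₁) + 3, 6·x₁·x₂ - 2·x₂]].
At the point, J = [[0.0000, 5.5000], [1.518311, -7.0000]] (det J = -8.350710).
Solving J·Δ = −F gives Δ = (2.7123, 1.0909).
Then the next iterate is (x₁, x₂)₁ = (4.2123, 0.0909).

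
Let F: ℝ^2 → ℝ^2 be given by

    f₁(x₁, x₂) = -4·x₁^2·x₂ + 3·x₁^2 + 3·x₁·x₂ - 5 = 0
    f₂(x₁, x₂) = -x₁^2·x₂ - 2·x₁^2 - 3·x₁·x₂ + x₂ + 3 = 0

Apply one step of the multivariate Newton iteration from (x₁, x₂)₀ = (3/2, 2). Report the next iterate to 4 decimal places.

(0.9252, 1.5385)

At (3/2, 2): F = (-7.2500, -13.0000).
Jacobian J = [[-8·x₁·x₂ + 6·x₁ + 3·x₂, -4·x₁^2 + 3·x₁], [-2·x₁·x₂ - 4·x₁ - 3·x₂, -x₁^2 - 3·x₁ + 1]].
At the point, J = [[-9.0000, -4.5000], [-18.0000, -5.7500]] (det J = -29.2500).
Solving J·Δ = −F gives Δ = (-0.5748, -0.4615).
Then the next iterate is (x₁, x₂)₁ = (0.9252, 1.5385).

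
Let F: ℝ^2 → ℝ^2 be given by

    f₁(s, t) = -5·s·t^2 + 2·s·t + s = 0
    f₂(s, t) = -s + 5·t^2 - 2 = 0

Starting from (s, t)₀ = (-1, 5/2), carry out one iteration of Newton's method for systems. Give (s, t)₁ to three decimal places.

At (-1, 5/2): F = (25.250, 30.250).
Jacobian J = [[-5·t^2 + 2·t + 1, -10·s·t + 2·s], [-1, 10·t]].
At the point, J = [[-25.250, 23.000], [-1.000, 25.000]] (det J = -608.250).
Solving J·Δ = −F gives Δ = (-0.106, -1.214).
Then the next iterate is (s, t)₁ = (-1.106, 1.286).

(-1.106, 1.286)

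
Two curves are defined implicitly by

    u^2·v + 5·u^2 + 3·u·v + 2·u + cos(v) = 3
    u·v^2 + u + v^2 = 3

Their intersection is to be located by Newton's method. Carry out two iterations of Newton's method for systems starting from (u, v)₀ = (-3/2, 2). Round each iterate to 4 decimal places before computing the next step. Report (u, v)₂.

(3.0027, -15.2453)

At (-3/2, 2): F = (0.333853, -6.5000).
Jacobian J = [[2·u·v + 10·u + 3·v + 2, u^2 + 3·u - sin(v)], [v^2 + 1, 2·u·v + 2·v]].
At the point, J = [[-13.0000, -3.159297], [5.0000, -2.0000]] (det J = 41.796487).
Solving J·Δ = −F gives Δ = (0.5073, -1.9818).
Then the next iterate is (u, v)₁ = (-0.9927, 0.0182).
Round to (-0.9927, 0.0182) and repeat: F = (0.905435, -3.992698), J = [[-7.908534, -2.010846], [1.000331, 0.000266]].
Δ = (3.9954, -15.2635), so (u, v)₂ = (3.0027, -15.2453).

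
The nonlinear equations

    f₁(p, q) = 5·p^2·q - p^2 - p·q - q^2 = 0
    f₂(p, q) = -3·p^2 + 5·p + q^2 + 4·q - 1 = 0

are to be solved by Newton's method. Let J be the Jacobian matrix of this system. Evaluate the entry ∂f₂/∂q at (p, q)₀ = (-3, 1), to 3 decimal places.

6.000

∂f₂/∂q = 2·q + 4.
At (-3, 1) this is 6.000.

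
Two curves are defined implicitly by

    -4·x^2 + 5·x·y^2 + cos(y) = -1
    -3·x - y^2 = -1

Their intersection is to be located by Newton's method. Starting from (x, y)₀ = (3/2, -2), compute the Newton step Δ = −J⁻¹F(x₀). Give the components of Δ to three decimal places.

At (3/2, -2): F = (21.58385, -7.500).
Jacobian J = [[-8·x + 5·y^2, 10·x·y - sin(y)], [-3, -2·y]].
At the point, J = [[8.000, -29.09070], [-3.000, 4.000]] (det J = -55.27211).
Solving J·Δ = −F gives Δ = (-2.385, 0.086).

(-2.385, 0.086)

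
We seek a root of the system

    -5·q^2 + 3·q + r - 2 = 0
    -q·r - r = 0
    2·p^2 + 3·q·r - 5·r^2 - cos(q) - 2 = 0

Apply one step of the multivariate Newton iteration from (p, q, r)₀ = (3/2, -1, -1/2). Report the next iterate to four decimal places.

At (3/2, -1, -1/2): F = (-10.5000, 0.0000, 2.209698).
Jacobian J = [[0, -10·q + 3, 1], [0, -r, -q - 1], [4·p, 3·r + sin(q), 3·q - 10·r]].
At the point, J = [[0.0000, 13.0000, 1.0000], [0.0000, 0.5000, 0.0000], [6.0000, -2.341471, 2.0000]] (det J = -3.0000).
Solving J·Δ = −F gives Δ = (-3.8683, 0.0000, 10.5000).
Then the next iterate is (p, q, r)₁ = (-2.3683, -1.0000, 10.0000).

(-2.3683, -1.0000, 10.0000)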